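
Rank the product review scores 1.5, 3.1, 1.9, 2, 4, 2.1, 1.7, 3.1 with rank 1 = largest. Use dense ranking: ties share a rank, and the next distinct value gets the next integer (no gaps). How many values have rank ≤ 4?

Sorted (descending): 4, 3.1, 3.1, 2.1, 2, 1.9, 1.7, 1.5
The 2 values of 3.1 share dense rank 2.
Remaining distinct values take the next consecutive integers.
Ranks ≤ 4: {1, 2, 2, 3, 4} → 5 values.

5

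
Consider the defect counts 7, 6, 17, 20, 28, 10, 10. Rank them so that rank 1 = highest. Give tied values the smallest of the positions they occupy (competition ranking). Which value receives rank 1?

28

Sorted (descending): 28, 20, 17, 10, 10, 7, 6
The 2 values of 10 occupy positions 4–5 → each gets rank 4.
Rank 1 → value 28.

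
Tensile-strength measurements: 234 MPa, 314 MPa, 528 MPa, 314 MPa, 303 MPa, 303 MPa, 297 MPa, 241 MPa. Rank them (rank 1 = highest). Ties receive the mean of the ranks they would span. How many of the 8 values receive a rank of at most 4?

Sorted (descending): 528, 314, 314, 303, 303, 297, 241, 234
The 2 values of 314 occupy positions 2–3 → average rank (2+3)/2 = 2.5.
The 2 values of 303 occupy positions 4–5 → average rank (4+5)/2 = 4.5.
Ranks ≤ 4: {1, 2.5, 2.5} → 3 values.

3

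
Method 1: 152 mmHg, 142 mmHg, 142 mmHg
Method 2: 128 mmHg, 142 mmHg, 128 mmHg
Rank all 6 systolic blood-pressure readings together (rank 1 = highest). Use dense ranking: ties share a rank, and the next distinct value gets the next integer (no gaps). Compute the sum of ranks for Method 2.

8

Sorted (descending): 152, 142, 142, 142, 128, 128
The 3 values of 142 share dense rank 2.
The 2 values of 128 share dense rank 3.
Remaining distinct values take the next consecutive integers.
Method 2 values → pooled ranks: 128→3, 142→2, 128→3
Rank sum = 3 + 2 + 3 = 8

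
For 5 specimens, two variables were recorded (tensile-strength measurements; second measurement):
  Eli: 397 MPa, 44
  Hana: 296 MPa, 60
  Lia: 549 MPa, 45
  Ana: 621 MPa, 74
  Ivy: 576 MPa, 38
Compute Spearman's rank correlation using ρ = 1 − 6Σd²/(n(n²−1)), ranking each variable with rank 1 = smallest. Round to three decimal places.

Ranks of variable 1: 2, 1, 3, 5, 4
Ranks of variable 2: 2, 4, 3, 5, 1
d = r₁ − r₂: 0, -3, 0, 0, 3
d²: 0, 9, 0, 0, 9; Σd² = 18
ρ = 1 − 6·18/(5·24) = 1 − 108/120 = 0.100

0.100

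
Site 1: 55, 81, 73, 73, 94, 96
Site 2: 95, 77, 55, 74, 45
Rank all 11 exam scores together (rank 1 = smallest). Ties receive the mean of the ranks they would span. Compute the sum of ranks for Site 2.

26.5

Sorted (ascending): 45, 55, 55, 73, 73, 74, 77, 81, 94, 95, 96
The 2 values of 55 occupy positions 2–3 → average rank (2+3)/2 = 2.5.
The 2 values of 73 occupy positions 4–5 → average rank (4+5)/2 = 4.5.
Site 2 values → pooled ranks: 95→10, 77→7, 55→2.5, 74→6, 45→1
Rank sum = 10 + 7 + 2.5 + 6 + 1 = 26.5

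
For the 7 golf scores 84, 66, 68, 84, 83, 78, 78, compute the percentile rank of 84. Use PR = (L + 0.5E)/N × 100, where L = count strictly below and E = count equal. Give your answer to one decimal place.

N = 7.
Strictly below 84: 5. Equal to 84: 2.
PR = (5 + 0.5·2)/7 × 100 = 85.7

85.7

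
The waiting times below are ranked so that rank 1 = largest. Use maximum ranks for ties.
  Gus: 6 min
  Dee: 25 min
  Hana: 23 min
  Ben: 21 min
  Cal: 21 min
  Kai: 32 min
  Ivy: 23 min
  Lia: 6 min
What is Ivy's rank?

4

Sorted (descending): 32, 25, 23, 23, 21, 21, 6, 6
The 2 values of 23 occupy positions 3–4 → each gets rank 4.
The 2 values of 21 occupy positions 5–6 → each gets rank 6.
The 2 values of 6 occupy positions 7–8 → each gets rank 8.
Ivy has value 23 min → rank 4.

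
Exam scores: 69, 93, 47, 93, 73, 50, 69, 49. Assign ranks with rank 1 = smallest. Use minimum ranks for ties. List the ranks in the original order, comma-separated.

4, 7, 1, 7, 6, 3, 4, 2

Sorted (ascending): 47, 49, 50, 69, 69, 73, 93, 93
The 2 values of 69 occupy positions 4–5 → each gets rank 4.
The 2 values of 93 occupy positions 7–8 → each gets rank 7.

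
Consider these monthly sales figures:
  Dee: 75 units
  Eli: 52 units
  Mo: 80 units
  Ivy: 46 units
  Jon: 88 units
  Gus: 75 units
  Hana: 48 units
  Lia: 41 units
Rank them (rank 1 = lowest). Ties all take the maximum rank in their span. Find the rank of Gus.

Sorted (ascending): 41, 46, 48, 52, 75, 75, 80, 88
The 2 values of 75 occupy positions 5–6 → each gets rank 6.
Gus has value 75 units → rank 6.

6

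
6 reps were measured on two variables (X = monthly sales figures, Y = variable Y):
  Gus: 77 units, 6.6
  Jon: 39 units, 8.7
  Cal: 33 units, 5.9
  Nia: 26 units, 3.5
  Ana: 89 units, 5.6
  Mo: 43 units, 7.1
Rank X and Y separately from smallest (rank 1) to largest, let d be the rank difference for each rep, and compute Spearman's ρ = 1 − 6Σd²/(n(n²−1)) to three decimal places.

0.200

Ranks of variable 1: 5, 3, 2, 1, 6, 4
Ranks of variable 2: 4, 6, 3, 1, 2, 5
d = r₁ − r₂: 1, -3, -1, 0, 4, -1
d²: 1, 9, 1, 0, 16, 1; Σd² = 28
ρ = 1 − 6·28/(6·35) = 1 − 168/210 = 0.200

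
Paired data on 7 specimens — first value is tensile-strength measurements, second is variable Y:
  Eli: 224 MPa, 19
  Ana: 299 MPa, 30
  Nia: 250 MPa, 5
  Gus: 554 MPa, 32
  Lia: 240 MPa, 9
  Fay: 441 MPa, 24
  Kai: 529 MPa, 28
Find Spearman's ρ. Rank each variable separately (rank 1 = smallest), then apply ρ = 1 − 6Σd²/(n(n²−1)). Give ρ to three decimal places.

Ranks of variable 1: 1, 4, 3, 7, 2, 5, 6
Ranks of variable 2: 3, 6, 1, 7, 2, 4, 5
d = r₁ − r₂: -2, -2, 2, 0, 0, 1, 1
d²: 4, 4, 4, 0, 0, 1, 1; Σd² = 14
ρ = 1 − 6·14/(7·48) = 1 − 84/336 = 0.750

0.750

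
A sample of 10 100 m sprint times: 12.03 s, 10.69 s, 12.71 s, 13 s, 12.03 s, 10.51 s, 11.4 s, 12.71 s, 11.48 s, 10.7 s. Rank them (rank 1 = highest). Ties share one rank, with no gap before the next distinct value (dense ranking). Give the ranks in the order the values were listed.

Sorted (descending): 13, 12.71, 12.71, 12.03, 12.03, 11.48, 11.4, 10.7, 10.69, 10.51
The 2 values of 12.71 share dense rank 2.
The 2 values of 12.03 share dense rank 3.
Remaining distinct values take the next consecutive integers.

3, 7, 2, 1, 3, 8, 5, 2, 4, 6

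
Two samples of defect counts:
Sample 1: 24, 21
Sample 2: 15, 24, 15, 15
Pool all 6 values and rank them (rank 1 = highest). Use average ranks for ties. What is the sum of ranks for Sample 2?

Sorted (descending): 24, 24, 21, 15, 15, 15
The 2 values of 24 occupy positions 1–2 → average rank (1+2)/2 = 1.5.
The 3 values of 15 occupy positions 4–6 → average rank 5.
Sample 2 values → pooled ranks: 15→5, 24→1.5, 15→5, 15→5
Rank sum = 5 + 1.5 + 5 + 5 = 16.5

16.5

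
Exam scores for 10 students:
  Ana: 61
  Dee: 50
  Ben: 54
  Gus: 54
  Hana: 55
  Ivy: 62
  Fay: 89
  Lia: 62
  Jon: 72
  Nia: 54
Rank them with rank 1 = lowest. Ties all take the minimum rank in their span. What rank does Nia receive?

Sorted (ascending): 50, 54, 54, 54, 55, 61, 62, 62, 72, 89
The 3 values of 54 occupy positions 2–4 → each gets rank 2.
The 2 values of 62 occupy positions 7–8 → each gets rank 7.
Nia has value 54 → rank 2.

2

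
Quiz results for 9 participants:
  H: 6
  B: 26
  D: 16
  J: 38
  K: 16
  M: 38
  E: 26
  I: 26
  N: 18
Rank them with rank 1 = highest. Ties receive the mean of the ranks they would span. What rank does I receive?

4

Sorted (descending): 38, 38, 26, 26, 26, 18, 16, 16, 6
The 2 values of 38 occupy positions 1–2 → average rank (1+2)/2 = 1.5.
The 3 values of 26 occupy positions 3–5 → average rank 4.
The 2 values of 16 occupy positions 7–8 → average rank (7+8)/2 = 7.5.
I has value 26 → rank 4.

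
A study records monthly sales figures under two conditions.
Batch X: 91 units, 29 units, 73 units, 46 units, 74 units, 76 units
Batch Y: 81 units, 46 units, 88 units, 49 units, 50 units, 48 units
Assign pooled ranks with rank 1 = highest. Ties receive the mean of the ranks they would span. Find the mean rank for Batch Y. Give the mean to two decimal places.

6.58

Sorted (descending): 91, 88, 81, 76, 74, 73, 50, 49, 48, 46, 46, 29
The 2 values of 46 occupy positions 10–11 → average rank (10+11)/2 = 10.5.
Batch Y values → pooled ranks: 81→3, 46→10.5, 88→2, 49→8, 50→7, 48→9
Mean rank = (3 + 10.5 + 2 + 8 + 7 + 9) / 6 = 6.58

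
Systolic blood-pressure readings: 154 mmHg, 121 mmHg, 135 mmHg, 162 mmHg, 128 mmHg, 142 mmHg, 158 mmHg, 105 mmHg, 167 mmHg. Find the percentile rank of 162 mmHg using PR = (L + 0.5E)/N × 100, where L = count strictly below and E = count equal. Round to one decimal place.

83.3

N = 9.
Strictly below 162: 7. Equal to 162: 1.
PR = (7 + 0.5·1)/9 × 100 = 83.3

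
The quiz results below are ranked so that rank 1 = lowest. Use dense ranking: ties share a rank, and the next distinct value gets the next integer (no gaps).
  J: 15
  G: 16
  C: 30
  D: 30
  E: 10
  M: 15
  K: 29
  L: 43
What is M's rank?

2

Sorted (ascending): 10, 15, 15, 16, 29, 30, 30, 43
The 2 values of 15 share dense rank 2.
The 2 values of 30 share dense rank 5.
Remaining distinct values take the next consecutive integers.
M has value 15 → rank 2.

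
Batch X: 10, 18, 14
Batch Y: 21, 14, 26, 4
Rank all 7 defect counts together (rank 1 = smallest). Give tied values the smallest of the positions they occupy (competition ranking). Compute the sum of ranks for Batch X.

Sorted (ascending): 4, 10, 14, 14, 18, 21, 26
The 2 values of 14 occupy positions 3–4 → each gets rank 3.
Batch X values → pooled ranks: 10→2, 18→5, 14→3
Rank sum = 2 + 5 + 3 = 10

10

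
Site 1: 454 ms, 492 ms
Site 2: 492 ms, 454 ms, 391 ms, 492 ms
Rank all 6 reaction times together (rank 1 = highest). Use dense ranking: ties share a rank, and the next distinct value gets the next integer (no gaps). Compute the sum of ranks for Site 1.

Sorted (descending): 492, 492, 492, 454, 454, 391
The 3 values of 492 share dense rank 1.
The 2 values of 454 share dense rank 2.
Remaining distinct values take the next consecutive integers.
Site 1 values → pooled ranks: 454→2, 492→1
Rank sum = 2 + 1 = 3

3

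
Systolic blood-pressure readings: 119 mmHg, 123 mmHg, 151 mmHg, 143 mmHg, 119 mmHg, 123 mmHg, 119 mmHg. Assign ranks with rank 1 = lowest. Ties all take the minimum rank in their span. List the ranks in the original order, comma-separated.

1, 4, 7, 6, 1, 4, 1

Sorted (ascending): 119, 119, 119, 123, 123, 143, 151
The 3 values of 119 occupy positions 1–3 → each gets rank 1.
The 2 values of 123 occupy positions 4–5 → each gets rank 4.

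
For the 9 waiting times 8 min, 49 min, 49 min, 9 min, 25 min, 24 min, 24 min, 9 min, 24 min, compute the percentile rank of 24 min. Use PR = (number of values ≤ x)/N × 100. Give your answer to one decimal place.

66.7

N = 9.
Strictly below 24: 3. Equal to 24: 3.
PR = 6/9 × 100 = 66.7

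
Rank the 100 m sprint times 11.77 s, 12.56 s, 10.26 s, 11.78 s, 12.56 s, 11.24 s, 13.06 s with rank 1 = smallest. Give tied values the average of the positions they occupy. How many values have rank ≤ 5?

Sorted (ascending): 10.26, 11.24, 11.77, 11.78, 12.56, 12.56, 13.06
The 2 values of 12.56 occupy positions 5–6 → average rank (5+6)/2 = 5.5.
Ranks ≤ 5: {1, 2, 3, 4} → 4 values.

4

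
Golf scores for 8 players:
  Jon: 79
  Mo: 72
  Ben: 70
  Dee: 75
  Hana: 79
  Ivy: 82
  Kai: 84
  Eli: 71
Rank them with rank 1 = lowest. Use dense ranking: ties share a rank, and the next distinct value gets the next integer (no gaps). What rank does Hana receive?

Sorted (ascending): 70, 71, 72, 75, 79, 79, 82, 84
The 2 values of 79 share dense rank 5.
Remaining distinct values take the next consecutive integers.
Hana has value 79 → rank 5.

5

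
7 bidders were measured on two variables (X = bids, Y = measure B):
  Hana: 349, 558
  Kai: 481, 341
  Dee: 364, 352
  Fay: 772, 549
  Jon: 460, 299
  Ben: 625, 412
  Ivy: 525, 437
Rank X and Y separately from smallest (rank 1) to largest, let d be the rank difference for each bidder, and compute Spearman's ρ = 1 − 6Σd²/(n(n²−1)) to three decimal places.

Ranks of variable 1: 1, 4, 2, 7, 3, 6, 5
Ranks of variable 2: 7, 2, 3, 6, 1, 4, 5
d = r₁ − r₂: -6, 2, -1, 1, 2, 2, 0
d²: 36, 4, 1, 1, 4, 4, 0; Σd² = 50
ρ = 1 − 6·50/(7·48) = 1 − 300/336 = 0.107

0.107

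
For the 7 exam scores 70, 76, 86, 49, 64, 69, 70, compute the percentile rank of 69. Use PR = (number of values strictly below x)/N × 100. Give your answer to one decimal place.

N = 7.
Strictly below 69: 2. Equal to 69: 1.
PR = 2/7 × 100 = 28.6

28.6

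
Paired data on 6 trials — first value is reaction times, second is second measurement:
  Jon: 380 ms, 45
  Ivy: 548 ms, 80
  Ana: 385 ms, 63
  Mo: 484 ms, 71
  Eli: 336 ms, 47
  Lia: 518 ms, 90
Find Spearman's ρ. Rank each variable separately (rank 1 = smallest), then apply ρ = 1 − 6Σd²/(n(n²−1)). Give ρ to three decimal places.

0.886

Ranks of variable 1: 2, 6, 3, 4, 1, 5
Ranks of variable 2: 1, 5, 3, 4, 2, 6
d = r₁ − r₂: 1, 1, 0, 0, -1, -1
d²: 1, 1, 0, 0, 1, 1; Σd² = 4
ρ = 1 − 6·4/(6·35) = 1 − 24/210 = 0.886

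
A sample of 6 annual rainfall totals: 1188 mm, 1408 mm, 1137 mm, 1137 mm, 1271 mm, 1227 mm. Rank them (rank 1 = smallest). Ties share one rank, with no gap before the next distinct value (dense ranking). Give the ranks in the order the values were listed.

Sorted (ascending): 1137, 1137, 1188, 1227, 1271, 1408
The 2 values of 1137 share dense rank 1.
Remaining distinct values take the next consecutive integers.

2, 5, 1, 1, 4, 3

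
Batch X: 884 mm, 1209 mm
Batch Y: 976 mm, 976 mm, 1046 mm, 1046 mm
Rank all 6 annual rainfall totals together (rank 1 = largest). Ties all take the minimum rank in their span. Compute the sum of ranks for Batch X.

7

Sorted (descending): 1209, 1046, 1046, 976, 976, 884
The 2 values of 1046 occupy positions 2–3 → each gets rank 2.
The 2 values of 976 occupy positions 4–5 → each gets rank 4.
Batch X values → pooled ranks: 884→6, 1209→1
Rank sum = 6 + 1 = 7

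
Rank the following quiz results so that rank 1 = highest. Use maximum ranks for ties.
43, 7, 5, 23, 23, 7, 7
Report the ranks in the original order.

Sorted (descending): 43, 23, 23, 7, 7, 7, 5
The 2 values of 23 occupy positions 2–3 → each gets rank 3.
The 3 values of 7 occupy positions 4–6 → each gets rank 6.

1, 6, 7, 3, 3, 6, 6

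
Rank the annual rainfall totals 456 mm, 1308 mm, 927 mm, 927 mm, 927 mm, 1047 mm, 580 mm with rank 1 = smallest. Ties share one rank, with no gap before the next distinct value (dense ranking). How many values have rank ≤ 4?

Sorted (ascending): 456, 580, 927, 927, 927, 1047, 1308
The 3 values of 927 share dense rank 3.
Remaining distinct values take the next consecutive integers.
Ranks ≤ 4: {1, 2, 3, 3, 3, 4} → 6 values.

6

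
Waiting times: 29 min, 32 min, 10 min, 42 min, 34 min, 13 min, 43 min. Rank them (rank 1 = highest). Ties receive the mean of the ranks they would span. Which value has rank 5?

Sorted (descending): 43, 42, 34, 32, 29, 13, 10
No ties — each value takes its position as its rank.
Rank 5 → value 29.

29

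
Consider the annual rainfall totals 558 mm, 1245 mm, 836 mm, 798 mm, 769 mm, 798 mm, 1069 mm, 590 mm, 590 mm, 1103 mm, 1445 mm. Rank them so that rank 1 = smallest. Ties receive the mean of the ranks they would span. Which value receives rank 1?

558

Sorted (ascending): 558, 590, 590, 769, 798, 798, 836, 1069, 1103, 1245, 1445
The 2 values of 590 occupy positions 2–3 → average rank (2+3)/2 = 2.5.
The 2 values of 798 occupy positions 5–6 → average rank (5+6)/2 = 5.5.
Rank 1 → value 558.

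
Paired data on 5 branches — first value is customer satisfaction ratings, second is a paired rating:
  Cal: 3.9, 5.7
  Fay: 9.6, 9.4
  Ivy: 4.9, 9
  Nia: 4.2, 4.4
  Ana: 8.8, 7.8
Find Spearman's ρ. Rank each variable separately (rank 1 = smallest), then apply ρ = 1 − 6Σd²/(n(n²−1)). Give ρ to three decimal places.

0.800

Ranks of variable 1: 1, 5, 3, 2, 4
Ranks of variable 2: 2, 5, 4, 1, 3
d = r₁ − r₂: -1, 0, -1, 1, 1
d²: 1, 0, 1, 1, 1; Σd² = 4
ρ = 1 − 6·4/(5·24) = 1 − 24/120 = 0.800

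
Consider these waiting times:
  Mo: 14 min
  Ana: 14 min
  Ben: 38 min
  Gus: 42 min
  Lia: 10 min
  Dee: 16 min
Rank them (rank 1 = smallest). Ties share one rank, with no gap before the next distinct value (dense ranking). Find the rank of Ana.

Sorted (ascending): 10, 14, 14, 16, 38, 42
The 2 values of 14 share dense rank 2.
Remaining distinct values take the next consecutive integers.
Ana has value 14 min → rank 2.

2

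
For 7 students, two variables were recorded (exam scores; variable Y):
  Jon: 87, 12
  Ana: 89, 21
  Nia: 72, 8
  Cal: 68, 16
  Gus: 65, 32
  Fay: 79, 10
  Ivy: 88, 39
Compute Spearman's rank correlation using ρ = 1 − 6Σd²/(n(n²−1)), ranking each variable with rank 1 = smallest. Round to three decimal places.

0.179

Ranks of variable 1: 5, 7, 3, 2, 1, 4, 6
Ranks of variable 2: 3, 5, 1, 4, 6, 2, 7
d = r₁ − r₂: 2, 2, 2, -2, -5, 2, -1
d²: 4, 4, 4, 4, 25, 4, 1; Σd² = 46
ρ = 1 − 6·46/(7·48) = 1 − 276/336 = 0.179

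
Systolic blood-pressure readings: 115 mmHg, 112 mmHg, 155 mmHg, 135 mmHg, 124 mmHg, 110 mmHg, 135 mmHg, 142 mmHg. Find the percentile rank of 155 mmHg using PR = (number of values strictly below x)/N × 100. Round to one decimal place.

87.5

N = 8.
Strictly below 155: 7. Equal to 155: 1.
PR = 7/8 × 100 = 87.5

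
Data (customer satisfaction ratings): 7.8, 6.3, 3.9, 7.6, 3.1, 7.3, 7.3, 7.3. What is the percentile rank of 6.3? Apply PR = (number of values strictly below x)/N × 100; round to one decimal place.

25.0

N = 8.
Strictly below 6.3: 2. Equal to 6.3: 1.
PR = 2/8 × 100 = 25.0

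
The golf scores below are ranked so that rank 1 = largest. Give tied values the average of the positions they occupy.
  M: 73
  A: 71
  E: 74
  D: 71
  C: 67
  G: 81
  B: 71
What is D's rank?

5

Sorted (descending): 81, 74, 73, 71, 71, 71, 67
The 3 values of 71 occupy positions 4–6 → average rank 5.
D has value 71 → rank 5.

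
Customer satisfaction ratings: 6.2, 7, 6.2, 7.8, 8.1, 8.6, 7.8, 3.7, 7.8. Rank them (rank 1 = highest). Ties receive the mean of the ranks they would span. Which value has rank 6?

7

Sorted (descending): 8.6, 8.1, 7.8, 7.8, 7.8, 7, 6.2, 6.2, 3.7
The 3 values of 7.8 occupy positions 3–5 → average rank 4.
The 2 values of 6.2 occupy positions 7–8 → average rank (7+8)/2 = 7.5.
Rank 6 → value 7.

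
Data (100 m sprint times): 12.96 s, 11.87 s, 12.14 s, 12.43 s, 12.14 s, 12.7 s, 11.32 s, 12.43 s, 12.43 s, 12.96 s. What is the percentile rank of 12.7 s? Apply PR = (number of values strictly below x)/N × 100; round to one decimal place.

N = 10.
Strictly below 12.7: 7. Equal to 12.7: 1.
PR = 7/10 × 100 = 70.0

70.0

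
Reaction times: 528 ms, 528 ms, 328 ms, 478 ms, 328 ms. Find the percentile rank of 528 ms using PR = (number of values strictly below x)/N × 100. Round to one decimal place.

60.0

N = 5.
Strictly below 528: 3. Equal to 528: 2.
PR = 3/5 × 100 = 60.0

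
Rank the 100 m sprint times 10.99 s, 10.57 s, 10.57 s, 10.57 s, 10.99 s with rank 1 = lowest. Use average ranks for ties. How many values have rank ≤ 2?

Sorted (ascending): 10.57, 10.57, 10.57, 10.99, 10.99
The 3 values of 10.57 occupy positions 1–3 → average rank 2.
The 2 values of 10.99 occupy positions 4–5 → average rank (4+5)/2 = 4.5.
Ranks ≤ 2: {2, 2, 2} → 3 values.

3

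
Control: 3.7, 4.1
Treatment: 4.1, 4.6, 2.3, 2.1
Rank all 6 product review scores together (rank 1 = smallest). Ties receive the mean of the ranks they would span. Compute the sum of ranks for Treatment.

13.5

Sorted (ascending): 2.1, 2.3, 3.7, 4.1, 4.1, 4.6
The 2 values of 4.1 occupy positions 4–5 → average rank (4+5)/2 = 4.5.
Treatment values → pooled ranks: 4.1→4.5, 4.6→6, 2.3→2, 2.1→1
Rank sum = 4.5 + 6 + 2 + 1 = 13.5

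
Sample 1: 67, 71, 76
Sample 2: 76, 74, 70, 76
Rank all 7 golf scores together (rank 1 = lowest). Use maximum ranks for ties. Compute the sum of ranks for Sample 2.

20

Sorted (ascending): 67, 70, 71, 74, 76, 76, 76
The 3 values of 76 occupy positions 5–7 → each gets rank 7.
Sample 2 values → pooled ranks: 76→7, 74→4, 70→2, 76→7
Rank sum = 7 + 4 + 2 + 7 = 20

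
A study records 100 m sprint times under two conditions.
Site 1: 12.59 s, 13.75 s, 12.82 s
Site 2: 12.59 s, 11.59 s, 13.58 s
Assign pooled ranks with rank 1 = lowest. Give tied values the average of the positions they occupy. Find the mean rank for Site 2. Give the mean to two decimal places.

Sorted (ascending): 11.59, 12.59, 12.59, 12.82, 13.58, 13.75
The 2 values of 12.59 occupy positions 2–3 → average rank (2+3)/2 = 2.5.
Site 2 values → pooled ranks: 12.59→2.5, 11.59→1, 13.58→5
Mean rank = (2.5 + 1 + 5) / 3 = 2.83

2.83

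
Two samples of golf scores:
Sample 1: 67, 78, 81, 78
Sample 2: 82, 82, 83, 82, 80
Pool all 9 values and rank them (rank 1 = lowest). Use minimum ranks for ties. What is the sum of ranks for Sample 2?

Sorted (ascending): 67, 78, 78, 80, 81, 82, 82, 82, 83
The 2 values of 78 occupy positions 2–3 → each gets rank 2.
The 3 values of 82 occupy positions 6–8 → each gets rank 6.
Sample 2 values → pooled ranks: 82→6, 82→6, 83→9, 82→6, 80→4
Rank sum = 6 + 6 + 9 + 6 + 4 = 31

31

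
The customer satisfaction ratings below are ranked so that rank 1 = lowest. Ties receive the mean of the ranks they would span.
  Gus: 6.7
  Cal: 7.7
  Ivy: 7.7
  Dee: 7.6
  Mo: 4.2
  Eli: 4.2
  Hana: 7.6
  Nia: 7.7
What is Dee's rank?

Sorted (ascending): 4.2, 4.2, 6.7, 7.6, 7.6, 7.7, 7.7, 7.7
The 2 values of 4.2 occupy positions 1–2 → average rank (1+2)/2 = 1.5.
The 2 values of 7.6 occupy positions 4–5 → average rank (4+5)/2 = 4.5.
The 3 values of 7.7 occupy positions 6–8 → average rank 7.
Dee has value 7.6 → rank 4.5.

4.5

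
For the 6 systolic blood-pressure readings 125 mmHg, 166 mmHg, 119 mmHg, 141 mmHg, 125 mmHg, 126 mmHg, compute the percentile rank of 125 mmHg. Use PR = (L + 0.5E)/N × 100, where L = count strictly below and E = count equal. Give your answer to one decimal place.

N = 6.
Strictly below 125: 1. Equal to 125: 2.
PR = (1 + 0.5·2)/6 × 100 = 33.3

33.3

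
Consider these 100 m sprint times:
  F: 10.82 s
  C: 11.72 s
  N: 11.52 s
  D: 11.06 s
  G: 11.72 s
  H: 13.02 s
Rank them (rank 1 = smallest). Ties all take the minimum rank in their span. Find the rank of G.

Sorted (ascending): 10.82, 11.06, 11.52, 11.72, 11.72, 13.02
The 2 values of 11.72 occupy positions 4–5 → each gets rank 4.
G has value 11.72 s → rank 4.

4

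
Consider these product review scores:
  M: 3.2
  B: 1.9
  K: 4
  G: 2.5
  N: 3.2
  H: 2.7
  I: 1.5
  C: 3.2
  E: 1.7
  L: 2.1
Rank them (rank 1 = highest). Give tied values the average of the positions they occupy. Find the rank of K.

1

Sorted (descending): 4, 3.2, 3.2, 3.2, 2.7, 2.5, 2.1, 1.9, 1.7, 1.5
The 3 values of 3.2 occupy positions 2–4 → average rank 3.
K has value 4 → rank 1.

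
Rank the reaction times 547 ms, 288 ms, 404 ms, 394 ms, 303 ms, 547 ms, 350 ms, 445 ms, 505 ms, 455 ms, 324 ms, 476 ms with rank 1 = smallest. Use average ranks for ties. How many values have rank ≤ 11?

10

Sorted (ascending): 288, 303, 324, 350, 394, 404, 445, 455, 476, 505, 547, 547
The 2 values of 547 occupy positions 11–12 → average rank (11+12)/2 = 11.5.
Ranks ≤ 11: {1, 2, 3, 4, 5, 6, 7, 8, 9, 10} → 10 values.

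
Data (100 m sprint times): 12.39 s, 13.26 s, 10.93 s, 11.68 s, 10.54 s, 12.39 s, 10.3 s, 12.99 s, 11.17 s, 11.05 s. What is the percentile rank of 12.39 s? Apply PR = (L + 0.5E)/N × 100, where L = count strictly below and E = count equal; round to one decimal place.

70.0

N = 10.
Strictly below 12.39: 6. Equal to 12.39: 2.
PR = (6 + 0.5·2)/10 × 100 = 70.0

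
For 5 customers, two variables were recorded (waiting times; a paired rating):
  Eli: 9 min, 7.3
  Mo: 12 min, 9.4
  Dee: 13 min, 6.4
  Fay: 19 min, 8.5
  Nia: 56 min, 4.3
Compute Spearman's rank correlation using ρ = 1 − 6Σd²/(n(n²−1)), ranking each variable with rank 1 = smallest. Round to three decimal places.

Ranks of variable 1: 1, 2, 3, 4, 5
Ranks of variable 2: 3, 5, 2, 4, 1
d = r₁ − r₂: -2, -3, 1, 0, 4
d²: 4, 9, 1, 0, 16; Σd² = 30
ρ = 1 − 6·30/(5·24) = 1 − 180/120 = -0.500

-0.500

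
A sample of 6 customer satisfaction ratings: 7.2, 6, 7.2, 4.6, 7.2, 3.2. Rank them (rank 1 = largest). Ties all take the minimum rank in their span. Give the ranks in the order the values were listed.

1, 4, 1, 5, 1, 6

Sorted (descending): 7.2, 7.2, 7.2, 6, 4.6, 3.2
The 3 values of 7.2 occupy positions 1–3 → each gets rank 1.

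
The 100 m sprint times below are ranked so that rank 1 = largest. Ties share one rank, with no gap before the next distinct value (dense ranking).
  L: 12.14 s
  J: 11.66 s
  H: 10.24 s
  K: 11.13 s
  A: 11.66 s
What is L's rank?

1

Sorted (descending): 12.14, 11.66, 11.66, 11.13, 10.24
The 2 values of 11.66 share dense rank 2.
Remaining distinct values take the next consecutive integers.
L has value 12.14 s → rank 1.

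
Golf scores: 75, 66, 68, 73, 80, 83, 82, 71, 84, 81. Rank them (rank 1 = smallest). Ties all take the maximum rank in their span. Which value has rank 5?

Sorted (ascending): 66, 68, 71, 73, 75, 80, 81, 82, 83, 84
No ties — each value takes its position as its rank.
Rank 5 → value 75.

75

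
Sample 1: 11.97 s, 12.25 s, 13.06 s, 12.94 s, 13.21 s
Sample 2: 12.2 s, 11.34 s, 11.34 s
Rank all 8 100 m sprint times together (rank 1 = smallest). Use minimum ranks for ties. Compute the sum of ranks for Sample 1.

29

Sorted (ascending): 11.34, 11.34, 11.97, 12.2, 12.25, 12.94, 13.06, 13.21
The 2 values of 11.34 occupy positions 1–2 → each gets rank 1.
Sample 1 values → pooled ranks: 11.97→3, 12.25→5, 13.06→7, 12.94→6, 13.21→8
Rank sum = 3 + 5 + 7 + 6 + 8 = 29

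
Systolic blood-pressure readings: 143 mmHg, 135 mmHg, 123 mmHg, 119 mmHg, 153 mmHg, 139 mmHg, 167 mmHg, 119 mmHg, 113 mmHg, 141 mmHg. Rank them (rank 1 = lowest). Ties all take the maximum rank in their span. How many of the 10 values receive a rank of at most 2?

1

Sorted (ascending): 113, 119, 119, 123, 135, 139, 141, 143, 153, 167
The 2 values of 119 occupy positions 2–3 → each gets rank 3.
Ranks ≤ 2: {1} → 1 value.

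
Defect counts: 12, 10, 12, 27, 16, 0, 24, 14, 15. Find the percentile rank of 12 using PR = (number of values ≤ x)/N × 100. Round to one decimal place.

N = 9.
Strictly below 12: 2. Equal to 12: 2.
PR = 4/9 × 100 = 44.4

44.4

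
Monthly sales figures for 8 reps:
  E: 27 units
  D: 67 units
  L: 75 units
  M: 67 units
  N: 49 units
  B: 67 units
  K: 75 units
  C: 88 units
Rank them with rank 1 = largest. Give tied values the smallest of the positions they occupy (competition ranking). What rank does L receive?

2

Sorted (descending): 88, 75, 75, 67, 67, 67, 49, 27
The 2 values of 75 occupy positions 2–3 → each gets rank 2.
The 3 values of 67 occupy positions 4–6 → each gets rank 4.
L has value 75 units → rank 2.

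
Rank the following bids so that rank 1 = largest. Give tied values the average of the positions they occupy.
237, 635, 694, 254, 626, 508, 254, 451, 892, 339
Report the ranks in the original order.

10, 3, 2, 8.5, 4, 5, 8.5, 6, 1, 7

Sorted (descending): 892, 694, 635, 626, 508, 451, 339, 254, 254, 237
The 2 values of 254 occupy positions 8–9 → average rank (8+9)/2 = 8.5.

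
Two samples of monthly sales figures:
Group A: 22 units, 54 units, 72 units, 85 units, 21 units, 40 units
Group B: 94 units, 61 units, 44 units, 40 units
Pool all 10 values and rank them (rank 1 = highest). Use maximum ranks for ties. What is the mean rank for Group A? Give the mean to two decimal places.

Sorted (descending): 94, 85, 72, 61, 54, 44, 40, 40, 22, 21
The 2 values of 40 occupy positions 7–8 → each gets rank 8.
Group A values → pooled ranks: 22→9, 54→5, 72→3, 85→2, 21→10, 40→8
Mean rank = (9 + 5 + 3 + 2 + 10 + 8) / 6 = 6.17

6.17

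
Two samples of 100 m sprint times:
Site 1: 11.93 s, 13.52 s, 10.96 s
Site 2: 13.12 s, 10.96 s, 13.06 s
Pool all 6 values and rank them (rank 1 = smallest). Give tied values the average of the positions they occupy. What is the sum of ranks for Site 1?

10.5

Sorted (ascending): 10.96, 10.96, 11.93, 13.06, 13.12, 13.52
The 2 values of 10.96 occupy positions 1–2 → average rank (1+2)/2 = 1.5.
Site 1 values → pooled ranks: 11.93→3, 13.52→6, 10.96→1.5
Rank sum = 3 + 6 + 1.5 = 10.5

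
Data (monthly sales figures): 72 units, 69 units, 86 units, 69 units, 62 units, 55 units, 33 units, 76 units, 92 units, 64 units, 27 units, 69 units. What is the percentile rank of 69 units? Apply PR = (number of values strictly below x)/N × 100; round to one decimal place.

N = 12.
Strictly below 69: 5. Equal to 69: 3.
PR = 5/12 × 100 = 41.7

41.7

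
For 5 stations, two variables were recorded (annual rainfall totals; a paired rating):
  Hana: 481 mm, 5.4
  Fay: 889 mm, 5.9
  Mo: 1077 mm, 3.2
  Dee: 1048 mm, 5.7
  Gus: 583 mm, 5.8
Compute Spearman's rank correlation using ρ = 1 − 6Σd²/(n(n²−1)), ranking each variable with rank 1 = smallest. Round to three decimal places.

Ranks of variable 1: 1, 3, 5, 4, 2
Ranks of variable 2: 2, 5, 1, 3, 4
d = r₁ − r₂: -1, -2, 4, 1, -2
d²: 1, 4, 16, 1, 4; Σd² = 26
ρ = 1 − 6·26/(5·24) = 1 − 156/120 = -0.300

-0.300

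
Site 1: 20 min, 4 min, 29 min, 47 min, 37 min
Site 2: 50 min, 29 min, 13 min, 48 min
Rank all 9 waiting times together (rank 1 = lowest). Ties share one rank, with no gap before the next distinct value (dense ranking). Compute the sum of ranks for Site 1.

19

Sorted (ascending): 4, 13, 20, 29, 29, 37, 47, 48, 50
The 2 values of 29 share dense rank 4.
Remaining distinct values take the next consecutive integers.
Site 1 values → pooled ranks: 20→3, 4→1, 29→4, 47→6, 37→5
Rank sum = 3 + 1 + 4 + 6 + 5 = 19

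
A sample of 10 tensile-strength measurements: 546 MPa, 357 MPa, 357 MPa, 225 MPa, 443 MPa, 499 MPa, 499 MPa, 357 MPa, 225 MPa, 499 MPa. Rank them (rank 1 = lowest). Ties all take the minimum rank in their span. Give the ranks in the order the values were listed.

10, 3, 3, 1, 6, 7, 7, 3, 1, 7

Sorted (ascending): 225, 225, 357, 357, 357, 443, 499, 499, 499, 546
The 2 values of 225 occupy positions 1–2 → each gets rank 1.
The 3 values of 357 occupy positions 3–5 → each gets rank 3.
The 3 values of 499 occupy positions 7–9 → each gets rank 7.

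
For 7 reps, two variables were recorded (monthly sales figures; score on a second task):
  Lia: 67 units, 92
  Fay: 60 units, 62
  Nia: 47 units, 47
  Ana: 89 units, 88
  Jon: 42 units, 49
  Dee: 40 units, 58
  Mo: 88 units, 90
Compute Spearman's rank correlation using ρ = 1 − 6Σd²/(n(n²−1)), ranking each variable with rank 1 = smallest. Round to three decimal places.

Ranks of variable 1: 5, 4, 3, 7, 2, 1, 6
Ranks of variable 2: 7, 4, 1, 5, 2, 3, 6
d = r₁ − r₂: -2, 0, 2, 2, 0, -2, 0
d²: 4, 0, 4, 4, 0, 4, 0; Σd² = 16
ρ = 1 − 6·16/(7·48) = 1 − 96/336 = 0.714

0.714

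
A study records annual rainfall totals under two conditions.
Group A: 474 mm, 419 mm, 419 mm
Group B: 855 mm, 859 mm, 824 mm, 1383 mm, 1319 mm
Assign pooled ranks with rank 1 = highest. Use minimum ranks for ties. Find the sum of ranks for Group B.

15

Sorted (descending): 1383, 1319, 859, 855, 824, 474, 419, 419
The 2 values of 419 occupy positions 7–8 → each gets rank 7.
Group B values → pooled ranks: 855→4, 859→3, 824→5, 1383→1, 1319→2
Rank sum = 4 + 3 + 5 + 1 + 2 = 15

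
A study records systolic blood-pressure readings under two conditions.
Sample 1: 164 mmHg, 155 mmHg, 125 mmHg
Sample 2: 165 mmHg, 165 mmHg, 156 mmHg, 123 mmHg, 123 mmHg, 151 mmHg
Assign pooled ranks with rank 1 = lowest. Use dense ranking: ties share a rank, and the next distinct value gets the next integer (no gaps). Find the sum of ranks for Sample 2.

Sorted (ascending): 123, 123, 125, 151, 155, 156, 164, 165, 165
The 2 values of 123 share dense rank 1.
The 2 values of 165 share dense rank 7.
Remaining distinct values take the next consecutive integers.
Sample 2 values → pooled ranks: 165→7, 165→7, 156→5, 123→1, 123→1, 151→3
Rank sum = 7 + 7 + 5 + 1 + 1 + 3 = 24

24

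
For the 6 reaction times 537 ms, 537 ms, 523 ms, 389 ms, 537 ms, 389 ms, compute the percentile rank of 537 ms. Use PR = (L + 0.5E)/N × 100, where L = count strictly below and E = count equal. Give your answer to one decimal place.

75.0

N = 6.
Strictly below 537: 3. Equal to 537: 3.
PR = (3 + 0.5·3)/6 × 100 = 75.0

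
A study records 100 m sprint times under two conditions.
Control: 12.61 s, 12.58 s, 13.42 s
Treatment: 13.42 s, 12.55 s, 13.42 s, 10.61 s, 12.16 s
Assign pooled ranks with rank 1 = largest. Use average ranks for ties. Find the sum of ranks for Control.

11

Sorted (descending): 13.42, 13.42, 13.42, 12.61, 12.58, 12.55, 12.16, 10.61
The 3 values of 13.42 occupy positions 1–3 → average rank 2.
Control values → pooled ranks: 12.61→4, 12.58→5, 13.42→2
Rank sum = 4 + 5 + 2 = 11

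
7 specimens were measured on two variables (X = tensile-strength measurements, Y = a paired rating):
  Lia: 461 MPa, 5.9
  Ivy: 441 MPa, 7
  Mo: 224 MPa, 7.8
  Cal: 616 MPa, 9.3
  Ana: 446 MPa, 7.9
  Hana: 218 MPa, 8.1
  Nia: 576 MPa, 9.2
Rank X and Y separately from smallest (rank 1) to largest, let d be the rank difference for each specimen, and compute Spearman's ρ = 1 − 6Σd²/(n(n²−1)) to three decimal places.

Ranks of variable 1: 5, 3, 2, 7, 4, 1, 6
Ranks of variable 2: 1, 2, 3, 7, 4, 5, 6
d = r₁ − r₂: 4, 1, -1, 0, 0, -4, 0
d²: 16, 1, 1, 0, 0, 16, 0; Σd² = 34
ρ = 1 − 6·34/(7·48) = 1 − 204/336 = 0.393

0.393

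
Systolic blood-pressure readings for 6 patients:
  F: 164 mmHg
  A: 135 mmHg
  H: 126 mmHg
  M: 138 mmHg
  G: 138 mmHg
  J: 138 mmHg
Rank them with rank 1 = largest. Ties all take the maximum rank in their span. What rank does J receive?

4

Sorted (descending): 164, 138, 138, 138, 135, 126
The 3 values of 138 occupy positions 2–4 → each gets rank 4.
J has value 138 mmHg → rank 4.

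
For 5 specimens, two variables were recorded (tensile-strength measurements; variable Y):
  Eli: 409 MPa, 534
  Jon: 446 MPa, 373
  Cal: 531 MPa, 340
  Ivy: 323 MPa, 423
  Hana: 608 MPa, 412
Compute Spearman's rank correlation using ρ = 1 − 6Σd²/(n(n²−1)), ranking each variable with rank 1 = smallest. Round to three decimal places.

-0.600

Ranks of variable 1: 2, 3, 4, 1, 5
Ranks of variable 2: 5, 2, 1, 4, 3
d = r₁ − r₂: -3, 1, 3, -3, 2
d²: 9, 1, 9, 9, 4; Σd² = 32
ρ = 1 − 6·32/(5·24) = 1 − 192/120 = -0.600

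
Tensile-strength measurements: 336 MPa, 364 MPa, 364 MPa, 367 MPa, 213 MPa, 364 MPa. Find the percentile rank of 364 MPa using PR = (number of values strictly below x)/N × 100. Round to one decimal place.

33.3

N = 6.
Strictly below 364: 2. Equal to 364: 3.
PR = 2/6 × 100 = 33.3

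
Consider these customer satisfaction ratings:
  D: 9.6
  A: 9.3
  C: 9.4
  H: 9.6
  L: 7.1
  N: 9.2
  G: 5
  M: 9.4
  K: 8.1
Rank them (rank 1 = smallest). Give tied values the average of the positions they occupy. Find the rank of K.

Sorted (ascending): 5, 7.1, 8.1, 9.2, 9.3, 9.4, 9.4, 9.6, 9.6
The 2 values of 9.4 occupy positions 6–7 → average rank (6+7)/2 = 6.5.
The 2 values of 9.6 occupy positions 8–9 → average rank (8+9)/2 = 8.5.
K has value 8.1 → rank 3.

3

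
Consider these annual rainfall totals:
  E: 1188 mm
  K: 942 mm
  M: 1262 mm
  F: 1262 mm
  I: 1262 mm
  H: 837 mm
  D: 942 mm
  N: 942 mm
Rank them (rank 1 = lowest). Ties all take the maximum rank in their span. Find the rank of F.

8

Sorted (ascending): 837, 942, 942, 942, 1188, 1262, 1262, 1262
The 3 values of 942 occupy positions 2–4 → each gets rank 4.
The 3 values of 1262 occupy positions 6–8 → each gets rank 8.
F has value 1262 mm → rank 8.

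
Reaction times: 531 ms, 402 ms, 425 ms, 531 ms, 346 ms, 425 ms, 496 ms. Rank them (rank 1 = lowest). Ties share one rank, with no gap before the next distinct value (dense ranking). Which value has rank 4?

Sorted (ascending): 346, 402, 425, 425, 496, 531, 531
The 2 values of 425 share dense rank 3.
The 2 values of 531 share dense rank 5.
Remaining distinct values take the next consecutive integers.
Rank 4 → value 496.

496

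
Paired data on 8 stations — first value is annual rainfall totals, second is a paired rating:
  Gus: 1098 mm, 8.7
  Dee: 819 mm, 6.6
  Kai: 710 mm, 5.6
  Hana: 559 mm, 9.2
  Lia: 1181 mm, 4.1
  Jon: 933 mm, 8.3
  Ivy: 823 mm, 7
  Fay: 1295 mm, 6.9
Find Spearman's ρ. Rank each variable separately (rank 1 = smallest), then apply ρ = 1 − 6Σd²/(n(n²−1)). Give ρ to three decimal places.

Ranks of variable 1: 6, 3, 2, 1, 7, 5, 4, 8
Ranks of variable 2: 7, 3, 2, 8, 1, 6, 5, 4
d = r₁ − r₂: -1, 0, 0, -7, 6, -1, -1, 4
d²: 1, 0, 0, 49, 36, 1, 1, 16; Σd² = 104
ρ = 1 − 6·104/(8·63) = 1 − 624/504 = -0.238

-0.238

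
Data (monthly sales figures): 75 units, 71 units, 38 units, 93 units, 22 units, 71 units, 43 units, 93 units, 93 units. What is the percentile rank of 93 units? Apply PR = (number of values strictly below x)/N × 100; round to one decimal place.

N = 9.
Strictly below 93: 6. Equal to 93: 3.
PR = 6/9 × 100 = 66.7

66.7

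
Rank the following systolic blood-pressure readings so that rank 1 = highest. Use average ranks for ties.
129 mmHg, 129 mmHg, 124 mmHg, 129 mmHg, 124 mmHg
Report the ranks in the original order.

Sorted (descending): 129, 129, 129, 124, 124
The 3 values of 129 occupy positions 1–3 → average rank 2.
The 2 values of 124 occupy positions 4–5 → average rank (4+5)/2 = 4.5.

2, 2, 4.5, 2, 4.5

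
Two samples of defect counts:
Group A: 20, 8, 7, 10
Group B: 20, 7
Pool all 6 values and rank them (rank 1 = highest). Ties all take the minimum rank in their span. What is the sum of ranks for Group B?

Sorted (descending): 20, 20, 10, 8, 7, 7
The 2 values of 20 occupy positions 1–2 → each gets rank 1.
The 2 values of 7 occupy positions 5–6 → each gets rank 5.
Group B values → pooled ranks: 20→1, 7→5
Rank sum = 1 + 5 = 6

6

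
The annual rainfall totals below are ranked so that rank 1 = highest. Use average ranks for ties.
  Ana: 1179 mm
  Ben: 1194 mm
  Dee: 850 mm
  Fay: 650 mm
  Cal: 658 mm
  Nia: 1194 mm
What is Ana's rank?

Sorted (descending): 1194, 1194, 1179, 850, 658, 650
The 2 values of 1194 occupy positions 1–2 → average rank (1+2)/2 = 1.5.
Ana has value 1179 mm → rank 3.

3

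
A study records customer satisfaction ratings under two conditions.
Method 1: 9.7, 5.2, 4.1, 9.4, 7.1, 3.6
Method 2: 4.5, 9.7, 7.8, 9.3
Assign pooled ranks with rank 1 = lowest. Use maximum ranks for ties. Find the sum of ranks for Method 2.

26

Sorted (ascending): 3.6, 4.1, 4.5, 5.2, 7.1, 7.8, 9.3, 9.4, 9.7, 9.7
The 2 values of 9.7 occupy positions 9–10 → each gets rank 10.
Method 2 values → pooled ranks: 4.5→3, 9.7→10, 7.8→6, 9.3→7
Rank sum = 3 + 10 + 6 + 7 = 26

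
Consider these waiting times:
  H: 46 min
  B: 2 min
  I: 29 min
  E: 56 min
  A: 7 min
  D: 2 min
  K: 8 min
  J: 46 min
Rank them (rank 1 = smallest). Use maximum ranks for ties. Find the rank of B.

Sorted (ascending): 2, 2, 7, 8, 29, 46, 46, 56
The 2 values of 2 occupy positions 1–2 → each gets rank 2.
The 2 values of 46 occupy positions 6–7 → each gets rank 7.
B has value 2 min → rank 2.

2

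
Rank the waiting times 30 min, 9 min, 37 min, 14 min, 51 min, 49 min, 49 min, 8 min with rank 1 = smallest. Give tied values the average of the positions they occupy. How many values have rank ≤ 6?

Sorted (ascending): 8, 9, 14, 30, 37, 49, 49, 51
The 2 values of 49 occupy positions 6–7 → average rank (6+7)/2 = 6.5.
Ranks ≤ 6: {1, 2, 3, 4, 5} → 5 values.

5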